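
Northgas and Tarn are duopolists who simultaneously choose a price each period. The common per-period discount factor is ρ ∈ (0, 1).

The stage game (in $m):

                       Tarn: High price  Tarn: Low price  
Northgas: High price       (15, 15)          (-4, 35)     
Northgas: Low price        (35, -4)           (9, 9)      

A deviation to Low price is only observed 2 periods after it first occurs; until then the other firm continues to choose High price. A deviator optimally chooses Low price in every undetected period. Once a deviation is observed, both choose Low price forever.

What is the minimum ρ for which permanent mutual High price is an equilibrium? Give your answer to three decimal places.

0.877

The best deviation is to choose Low price for all 2 undetected periods, earning 35 each, then 9 forever once detected.
Deviation value: 35(1−ρ^2)/(1−ρ) + 9ρ^2/(1−ρ); cooperation value: 15/(1−ρ).
IC: 15 ≥ 35(1−ρ^2) + 9ρ^2 = 35 − 26ρ^2.
So ρ^2 ≥ 20/26 = 10/13, giving ρ ≥ (10/13)^(1/2) ≈ 0.877.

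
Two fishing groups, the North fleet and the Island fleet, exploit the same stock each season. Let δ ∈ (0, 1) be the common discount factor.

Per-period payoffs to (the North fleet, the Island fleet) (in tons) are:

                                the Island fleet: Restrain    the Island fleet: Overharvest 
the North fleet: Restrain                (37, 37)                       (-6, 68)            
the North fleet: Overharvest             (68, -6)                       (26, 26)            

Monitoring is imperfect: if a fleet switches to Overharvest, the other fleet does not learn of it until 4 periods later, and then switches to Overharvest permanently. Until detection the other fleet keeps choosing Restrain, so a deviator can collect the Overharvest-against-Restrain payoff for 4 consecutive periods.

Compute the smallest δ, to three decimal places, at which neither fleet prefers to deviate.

Deviating for the 4 undetected periods gains 68−37 = 31 per period over cooperation, then loses 37−26 = 11 per period forever once punishment starts.
Gain: 31(1 + δ + … + δ^3); loss: 11·δ^4/(1−δ).
No profitable deviation ⇔ 31(1−δ^4) ≤ 11·δ^4, i.e. δ^4 ≥ 31/(31+11) = 31/42.
Hence δ ≥ (31/42)^(1/4) ≈ 0.927.

0.927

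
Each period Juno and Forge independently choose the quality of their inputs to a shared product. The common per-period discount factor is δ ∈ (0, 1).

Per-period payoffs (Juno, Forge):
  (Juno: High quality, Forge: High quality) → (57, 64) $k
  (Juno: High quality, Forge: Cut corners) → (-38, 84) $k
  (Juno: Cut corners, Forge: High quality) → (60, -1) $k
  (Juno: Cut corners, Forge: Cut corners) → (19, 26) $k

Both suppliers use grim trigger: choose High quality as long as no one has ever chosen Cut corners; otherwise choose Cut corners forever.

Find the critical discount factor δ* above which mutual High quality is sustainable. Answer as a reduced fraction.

10/29

Juno's threshold: (60−57)/(60−19) = 3/41.
Forge's threshold: (84−64)/(84−26) = 10/29.
3/41 < 10/29, so Forge binds and δ* = 10/29.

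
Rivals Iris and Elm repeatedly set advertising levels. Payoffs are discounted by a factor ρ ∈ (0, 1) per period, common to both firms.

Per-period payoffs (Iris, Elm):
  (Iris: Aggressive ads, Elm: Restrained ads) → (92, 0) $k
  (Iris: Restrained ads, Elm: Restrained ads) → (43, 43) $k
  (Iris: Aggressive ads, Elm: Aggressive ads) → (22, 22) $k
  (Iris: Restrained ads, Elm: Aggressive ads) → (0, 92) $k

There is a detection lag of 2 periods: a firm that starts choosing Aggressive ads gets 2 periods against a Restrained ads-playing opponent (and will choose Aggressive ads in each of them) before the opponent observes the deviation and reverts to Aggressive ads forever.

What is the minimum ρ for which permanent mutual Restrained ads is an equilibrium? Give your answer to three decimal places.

Deviating for the 2 undetected periods gains 92−43 = 49 per period over cooperation, then loses 43−22 = 21 per period forever once punishment starts.
Gain: 49(1 + ρ + … + ρ^1); loss: 21·ρ^2/(1−ρ).
No profitable deviation ⇔ 49(1−ρ^2) ≤ 21·ρ^2, i.e. ρ^2 ≥ 49/(49+21) = 7/10.
Hence ρ ≥ (7/10)^(1/2) ≈ 0.837.

0.837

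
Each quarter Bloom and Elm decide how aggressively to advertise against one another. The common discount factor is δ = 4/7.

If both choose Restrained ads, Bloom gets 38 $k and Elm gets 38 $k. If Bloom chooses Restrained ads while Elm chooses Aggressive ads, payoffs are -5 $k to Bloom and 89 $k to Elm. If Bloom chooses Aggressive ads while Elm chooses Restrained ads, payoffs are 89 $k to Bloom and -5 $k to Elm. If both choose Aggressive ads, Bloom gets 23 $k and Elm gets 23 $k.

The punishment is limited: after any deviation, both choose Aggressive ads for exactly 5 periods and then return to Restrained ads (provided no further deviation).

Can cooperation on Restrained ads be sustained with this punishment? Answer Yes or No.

IC: δ+…+δ^5 ≥ (89−38)/(38−23) = 17/5.
At δ = 4/7: partial sum = 1.2521 < 3.4000. Cooperation not sustainable.

No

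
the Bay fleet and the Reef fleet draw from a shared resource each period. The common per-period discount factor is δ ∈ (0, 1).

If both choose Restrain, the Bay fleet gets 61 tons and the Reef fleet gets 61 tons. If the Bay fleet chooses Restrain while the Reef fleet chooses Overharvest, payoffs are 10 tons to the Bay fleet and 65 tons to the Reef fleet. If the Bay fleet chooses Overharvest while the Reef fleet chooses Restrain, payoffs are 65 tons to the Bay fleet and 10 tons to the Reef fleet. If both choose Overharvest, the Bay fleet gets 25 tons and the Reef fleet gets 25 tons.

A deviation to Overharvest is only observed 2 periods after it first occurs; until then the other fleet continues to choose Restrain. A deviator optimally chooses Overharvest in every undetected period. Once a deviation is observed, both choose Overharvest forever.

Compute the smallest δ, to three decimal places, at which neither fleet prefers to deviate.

Deviating for the 2 undetected periods gains 65−61 = 4 per period over cooperation, then loses 61−25 = 36 per period forever once punishment starts.
Gain: 4(1 + δ + … + δ^1); loss: 36·δ^2/(1−δ).
No profitable deviation ⇔ 4(1−δ^2) ≤ 36·δ^2, i.e. δ^2 ≥ 4/(4+36) = 1/10.
Hence δ ≥ (1/10)^(1/2) ≈ 0.316.

0.316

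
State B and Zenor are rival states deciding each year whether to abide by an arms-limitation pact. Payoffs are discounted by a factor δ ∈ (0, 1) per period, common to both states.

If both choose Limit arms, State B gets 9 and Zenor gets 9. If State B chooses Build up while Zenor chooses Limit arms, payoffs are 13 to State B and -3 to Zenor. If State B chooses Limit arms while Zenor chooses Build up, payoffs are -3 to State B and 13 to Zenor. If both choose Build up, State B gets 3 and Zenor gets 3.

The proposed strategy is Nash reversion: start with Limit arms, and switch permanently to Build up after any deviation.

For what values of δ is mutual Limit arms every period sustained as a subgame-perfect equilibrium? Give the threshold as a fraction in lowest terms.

2/5

9/(1−δ) ≥ 13 + 3δ/(1−δ)
9 ≥ 13 − 10δ
δ ≥ 4/10 = 2/5.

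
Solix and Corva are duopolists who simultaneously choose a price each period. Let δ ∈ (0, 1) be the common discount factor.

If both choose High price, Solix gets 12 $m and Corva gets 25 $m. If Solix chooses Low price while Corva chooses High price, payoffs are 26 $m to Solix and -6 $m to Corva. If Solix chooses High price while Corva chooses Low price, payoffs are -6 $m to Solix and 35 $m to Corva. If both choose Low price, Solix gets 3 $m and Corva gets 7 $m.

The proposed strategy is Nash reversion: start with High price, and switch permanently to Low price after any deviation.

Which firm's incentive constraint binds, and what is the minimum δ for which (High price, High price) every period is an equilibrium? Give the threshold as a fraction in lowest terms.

Solix; δ ≥ 14/23

Solix: cooperation gives 12 each period; deviation gives 26 once then 3 forever.
  12/(1−δ) ≥ 26 + 3δ/(1−δ) ⇒ δ ≥ 14/23.
Corva: cooperation gives 25 each period; deviation gives 35 once then 7 forever.
  δ ≥ 10/28 = 5/14.
Both must hold, so the binding constraint is Solix's: δ ≥ 14/23.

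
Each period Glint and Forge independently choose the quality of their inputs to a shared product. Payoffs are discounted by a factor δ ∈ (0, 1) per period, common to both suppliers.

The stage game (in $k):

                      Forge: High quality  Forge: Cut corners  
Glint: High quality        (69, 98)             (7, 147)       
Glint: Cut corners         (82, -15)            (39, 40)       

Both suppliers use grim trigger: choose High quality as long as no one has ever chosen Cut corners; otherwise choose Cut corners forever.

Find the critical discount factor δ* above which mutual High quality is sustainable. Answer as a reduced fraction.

49/107

Glint's threshold: (82−69)/(82−39) = 13/43.
Forge's threshold: (147−98)/(147−40) = 49/107.
13/43 < 49/107, so Forge binds and δ* = 49/107.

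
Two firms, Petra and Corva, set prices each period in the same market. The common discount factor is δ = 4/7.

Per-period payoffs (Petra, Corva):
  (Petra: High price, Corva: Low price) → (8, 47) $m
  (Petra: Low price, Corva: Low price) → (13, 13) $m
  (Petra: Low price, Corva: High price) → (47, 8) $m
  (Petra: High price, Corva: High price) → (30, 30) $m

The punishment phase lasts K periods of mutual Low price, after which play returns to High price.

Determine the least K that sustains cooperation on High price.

3

IC: δ(1−δ^K)/(1−δ) ≥ (47−30)/(30−13) = 1.
With δ = 4/7: need 1 − δ^K ≥ 1·(1−4/7)/(4/7), i.e. δ^K ≤ 0.2500.
Since (4/7)^2 = 0.3265 and (4/7)^3 = 0.1866, the smallest such K is 3.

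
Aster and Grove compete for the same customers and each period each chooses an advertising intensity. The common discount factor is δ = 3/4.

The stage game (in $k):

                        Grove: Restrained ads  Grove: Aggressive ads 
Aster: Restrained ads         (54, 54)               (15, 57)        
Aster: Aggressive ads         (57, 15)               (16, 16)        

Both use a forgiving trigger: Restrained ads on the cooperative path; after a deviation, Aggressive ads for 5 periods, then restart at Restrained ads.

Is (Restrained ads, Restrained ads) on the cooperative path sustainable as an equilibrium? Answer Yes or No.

Comparing payoff streams over the 6 periods until play realigns: cooperate → 54(1+δ+…+δ^5); deviate → 57 + 16(δ+…+δ^5).
Cooperation is sustained iff (54−16)(δ+…+δ^5) ≥ 57−54.
δ+…+δ^5 = 3/4·(1−(3/4)^5)/(1−3/4) = 2.2881, and (57−54)/(54−16) = 0.0789.
2.2881 ≥ 0.0789, so cooperation is sustainable.

Yes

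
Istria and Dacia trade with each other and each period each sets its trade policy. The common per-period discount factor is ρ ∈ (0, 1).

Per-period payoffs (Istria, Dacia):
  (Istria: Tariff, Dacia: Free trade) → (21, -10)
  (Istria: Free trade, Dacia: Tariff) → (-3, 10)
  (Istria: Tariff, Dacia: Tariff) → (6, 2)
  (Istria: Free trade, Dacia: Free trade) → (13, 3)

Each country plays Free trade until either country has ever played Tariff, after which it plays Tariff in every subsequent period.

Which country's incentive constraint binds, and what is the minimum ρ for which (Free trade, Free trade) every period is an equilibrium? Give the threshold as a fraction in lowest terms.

Dacia; ρ ≥ 7/8

Istria's threshold: (21−13)/(21−6) = 8/15.
Dacia's threshold: (10−3)/(10−2) = 7/8.
8/15 < 7/8, so Dacia binds and ρ* = 7/8.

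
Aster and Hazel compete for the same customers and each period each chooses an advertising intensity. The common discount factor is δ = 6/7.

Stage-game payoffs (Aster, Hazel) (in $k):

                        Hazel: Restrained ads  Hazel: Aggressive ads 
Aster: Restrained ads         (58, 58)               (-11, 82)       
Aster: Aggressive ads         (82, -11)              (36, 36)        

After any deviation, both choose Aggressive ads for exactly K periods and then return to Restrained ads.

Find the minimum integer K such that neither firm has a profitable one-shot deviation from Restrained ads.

IC: δ(1−δ^K)/(1−δ) ≥ (82−58)/(58−36) = 12/11.
With δ = 6/7: need 1 − δ^K ≥ 12/11·(1−6/7)/(6/7), i.e. δ^K ≤ 0.8182.
Since (6/7)^1 = 0.8571 and (6/7)^2 = 0.7347, the smallest such K is 2.

2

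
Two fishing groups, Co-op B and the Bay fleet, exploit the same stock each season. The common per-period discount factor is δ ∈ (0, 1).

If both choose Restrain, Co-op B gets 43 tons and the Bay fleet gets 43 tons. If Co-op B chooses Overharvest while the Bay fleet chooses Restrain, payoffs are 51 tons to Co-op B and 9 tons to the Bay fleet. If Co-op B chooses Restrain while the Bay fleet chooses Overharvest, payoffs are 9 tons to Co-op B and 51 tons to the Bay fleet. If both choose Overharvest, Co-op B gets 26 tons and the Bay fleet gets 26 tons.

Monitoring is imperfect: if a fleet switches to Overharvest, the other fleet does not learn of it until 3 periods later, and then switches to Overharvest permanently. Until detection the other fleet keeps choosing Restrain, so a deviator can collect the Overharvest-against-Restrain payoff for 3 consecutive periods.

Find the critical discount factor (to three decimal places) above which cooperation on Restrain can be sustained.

0.684

The best deviation is to choose Overharvest for all 3 undetected periods, earning 51 each, then 26 forever once detected.
Deviation value: 51(1−δ^3)/(1−δ) + 26δ^3/(1−δ); cooperation value: 43/(1−δ).
IC: 43 ≥ 51(1−δ^3) + 26δ^3 = 51 − 25δ^3.
So δ^3 ≥ 8/25, giving δ ≥ (8/25)^(1/3) ≈ 0.684.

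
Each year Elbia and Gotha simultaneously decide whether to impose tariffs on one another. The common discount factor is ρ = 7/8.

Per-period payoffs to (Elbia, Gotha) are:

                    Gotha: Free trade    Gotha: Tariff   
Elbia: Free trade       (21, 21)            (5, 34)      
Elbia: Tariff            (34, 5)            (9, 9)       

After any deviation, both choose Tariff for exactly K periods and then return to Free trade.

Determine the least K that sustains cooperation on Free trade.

2

IC: ρ(1−ρ^K)/(1−ρ) ≥ (34−21)/(21−9) = 13/12.
With ρ = 7/8: need 1 − ρ^K ≥ 13/12·(1−7/8)/(7/8), i.e. ρ^K ≤ 0.8452.
Since (7/8)^1 = 0.8750 and (7/8)^2 = 0.7656, the smallest such K is 2.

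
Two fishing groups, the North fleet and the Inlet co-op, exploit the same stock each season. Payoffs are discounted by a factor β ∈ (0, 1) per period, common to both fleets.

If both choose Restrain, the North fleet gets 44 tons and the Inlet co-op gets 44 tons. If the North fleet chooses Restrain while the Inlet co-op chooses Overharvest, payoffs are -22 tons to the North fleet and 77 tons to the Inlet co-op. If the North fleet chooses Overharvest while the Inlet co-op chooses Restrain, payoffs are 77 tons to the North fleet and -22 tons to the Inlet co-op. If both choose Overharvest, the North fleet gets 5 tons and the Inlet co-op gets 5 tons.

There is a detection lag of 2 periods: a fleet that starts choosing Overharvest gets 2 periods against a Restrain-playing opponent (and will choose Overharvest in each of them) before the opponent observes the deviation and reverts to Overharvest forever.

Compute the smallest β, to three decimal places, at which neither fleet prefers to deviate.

The best deviation is to choose Overharvest for all 2 undetected periods, earning 77 each, then 5 forever once detected.
Deviation value: 77(1−β^2)/(1−β) + 5β^2/(1−β); cooperation value: 44/(1−β).
IC: 44 ≥ 77(1−β^2) + 5β^2 = 77 − 72β^2.
So β^2 ≥ 33/72 = 11/24, giving β ≥ (11/24)^(1/2) ≈ 0.677.

0.677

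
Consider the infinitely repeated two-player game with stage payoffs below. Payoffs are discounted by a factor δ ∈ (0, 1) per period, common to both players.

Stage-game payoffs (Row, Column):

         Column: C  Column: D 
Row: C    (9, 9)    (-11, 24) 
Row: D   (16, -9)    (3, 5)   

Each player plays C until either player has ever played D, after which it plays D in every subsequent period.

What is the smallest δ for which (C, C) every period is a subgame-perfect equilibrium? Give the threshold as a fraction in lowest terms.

15/19

Row: cooperation gives 9 each period; deviation gives 16 once then 3 forever.
  9/(1−δ) ≥ 16 + 3δ/(1−δ) ⇒ δ ≥ 7/13.
Column: cooperation gives 9 each period; deviation gives 24 once then 5 forever.
  δ ≥ 15/19.
Both must hold, so the binding constraint is Column's: δ ≥ 15/19.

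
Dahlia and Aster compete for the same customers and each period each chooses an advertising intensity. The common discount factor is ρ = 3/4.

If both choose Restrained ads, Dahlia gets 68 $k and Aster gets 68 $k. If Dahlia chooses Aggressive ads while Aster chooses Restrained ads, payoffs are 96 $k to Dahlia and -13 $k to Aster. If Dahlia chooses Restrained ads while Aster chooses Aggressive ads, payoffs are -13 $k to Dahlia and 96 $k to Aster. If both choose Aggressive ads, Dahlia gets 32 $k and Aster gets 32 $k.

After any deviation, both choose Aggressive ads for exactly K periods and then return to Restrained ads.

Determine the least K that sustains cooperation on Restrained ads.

2

No profitable deviation requires (68−32)(ρ+…+ρ^K) ≥ 96−68, i.e. ρ+…+ρ^K ≥ 7/9 ≈ 0.7778.
With ρ = 3/4, the partial sums are K=1: 0.7500, K=2: 1.3125.
K = 2 is the first length at which the sum reaches 0.7778.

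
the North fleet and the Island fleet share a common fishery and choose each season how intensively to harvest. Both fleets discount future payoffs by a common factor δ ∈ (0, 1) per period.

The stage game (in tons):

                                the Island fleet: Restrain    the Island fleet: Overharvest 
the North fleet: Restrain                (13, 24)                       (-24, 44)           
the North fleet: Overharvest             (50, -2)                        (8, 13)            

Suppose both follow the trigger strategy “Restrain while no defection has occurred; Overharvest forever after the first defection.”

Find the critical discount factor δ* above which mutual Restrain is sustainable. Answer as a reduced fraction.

For the North fleet: deviation gain 50−13 = 37, per-period punishment loss 13−8 = 5. IC gives δ ≥ 37/42.
For the Island fleet: gain 20, loss 11 per period, so δ ≥ 20/31.
The tighter constraint is the North fleet's, so cooperation needs δ ≥ 37/42.

37/42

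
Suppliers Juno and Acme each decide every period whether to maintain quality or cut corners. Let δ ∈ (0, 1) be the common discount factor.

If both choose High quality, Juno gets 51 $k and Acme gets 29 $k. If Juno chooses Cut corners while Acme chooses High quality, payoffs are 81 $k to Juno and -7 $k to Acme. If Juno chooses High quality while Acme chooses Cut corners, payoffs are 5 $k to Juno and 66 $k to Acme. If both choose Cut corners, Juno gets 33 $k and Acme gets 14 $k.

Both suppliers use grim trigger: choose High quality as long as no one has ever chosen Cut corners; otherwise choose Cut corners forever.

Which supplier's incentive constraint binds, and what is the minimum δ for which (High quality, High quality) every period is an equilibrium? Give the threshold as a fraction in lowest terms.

Juno: cooperation gives 51 each period; deviation gives 81 once then 33 forever.
  51/(1−δ) ≥ 81 + 33δ/(1−δ) ⇒ δ ≥ 30/48 = 5/8.
Acme: cooperation gives 29 each period; deviation gives 66 once then 14 forever.
  δ ≥ 37/52.
Both must hold, so the binding constraint is Acme's: δ ≥ 37/52.

Acme; δ ≥ 37/52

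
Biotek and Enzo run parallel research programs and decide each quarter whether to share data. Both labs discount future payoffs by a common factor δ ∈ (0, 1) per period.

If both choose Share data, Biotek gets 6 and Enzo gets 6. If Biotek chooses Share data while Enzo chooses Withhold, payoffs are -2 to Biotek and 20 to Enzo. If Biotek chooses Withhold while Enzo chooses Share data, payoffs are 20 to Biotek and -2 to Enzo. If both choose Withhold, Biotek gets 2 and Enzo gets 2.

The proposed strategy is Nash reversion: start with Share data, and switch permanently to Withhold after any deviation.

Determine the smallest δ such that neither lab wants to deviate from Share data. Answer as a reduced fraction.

6/(1−δ) ≥ 20 + 2δ/(1−δ)
6 ≥ 20 − 18δ
δ ≥ 14/18 = 7/9.

7/9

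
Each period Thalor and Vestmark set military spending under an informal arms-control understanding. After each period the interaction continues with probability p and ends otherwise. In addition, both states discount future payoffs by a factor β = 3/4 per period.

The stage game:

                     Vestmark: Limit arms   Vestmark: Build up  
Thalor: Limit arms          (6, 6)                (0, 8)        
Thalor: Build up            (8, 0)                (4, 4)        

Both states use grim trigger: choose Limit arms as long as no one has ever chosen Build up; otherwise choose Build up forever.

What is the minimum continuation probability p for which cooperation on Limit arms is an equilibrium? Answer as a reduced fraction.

With continuation probability p and discount β, the effective per-period discount factor is βp.
Grim-trigger IC: βp ≥ (8−6)/(8−4) = 1/2.
So p ≥ (1/2)/(3/4) = 2/3.

2/3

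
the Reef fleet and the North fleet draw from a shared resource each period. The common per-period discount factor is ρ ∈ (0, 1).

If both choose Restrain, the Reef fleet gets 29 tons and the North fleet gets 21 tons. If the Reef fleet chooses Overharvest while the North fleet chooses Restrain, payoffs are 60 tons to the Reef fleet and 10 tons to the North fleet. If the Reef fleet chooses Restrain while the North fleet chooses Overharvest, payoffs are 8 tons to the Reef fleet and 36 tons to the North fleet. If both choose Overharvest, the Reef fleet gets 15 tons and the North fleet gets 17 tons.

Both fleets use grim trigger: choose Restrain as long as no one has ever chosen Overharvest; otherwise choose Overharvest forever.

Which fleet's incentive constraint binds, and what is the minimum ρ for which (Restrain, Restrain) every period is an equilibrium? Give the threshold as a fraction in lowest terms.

For the Reef fleet: deviation gain 60−29 = 31, per-period punishment loss 29−15 = 14. IC gives ρ ≥ 31/45.
For the North fleet: gain 15, loss 4 per period, so ρ ≥ 15/19.
The tighter constraint is the North fleet's, so cooperation needs ρ ≥ 15/19.

the North fleet; ρ ≥ 15/19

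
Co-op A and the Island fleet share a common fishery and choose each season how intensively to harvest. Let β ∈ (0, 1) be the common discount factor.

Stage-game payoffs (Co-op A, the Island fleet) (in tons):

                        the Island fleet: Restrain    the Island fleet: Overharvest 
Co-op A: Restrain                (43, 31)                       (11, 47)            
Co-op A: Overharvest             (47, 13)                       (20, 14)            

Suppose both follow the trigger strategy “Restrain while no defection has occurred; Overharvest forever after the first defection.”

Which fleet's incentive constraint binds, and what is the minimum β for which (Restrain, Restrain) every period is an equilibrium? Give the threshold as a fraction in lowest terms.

the Island fleet; β ≥ 16/33

For Co-op A: deviation gain 47−43 = 4, per-period punishment loss 43−20 = 23. IC gives β ≥ 4/27.
For the Island fleet: gain 16, loss 17 per period, so β ≥ 16/33.
The tighter constraint is the Island fleet's, so cooperation needs β ≥ 16/33.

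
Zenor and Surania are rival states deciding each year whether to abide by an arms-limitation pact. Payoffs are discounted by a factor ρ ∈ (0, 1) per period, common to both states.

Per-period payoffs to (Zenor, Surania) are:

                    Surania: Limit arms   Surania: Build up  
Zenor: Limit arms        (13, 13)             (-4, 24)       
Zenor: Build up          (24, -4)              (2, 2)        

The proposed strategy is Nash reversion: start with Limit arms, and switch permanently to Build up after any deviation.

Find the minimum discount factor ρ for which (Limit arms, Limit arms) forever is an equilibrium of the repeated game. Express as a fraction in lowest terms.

1/2

Cooperation forever yields 13 each period: 13/(1−ρ).
Deviating yields 24 once, then 2 forever: 24 + 2ρ/(1−ρ).
No profitable deviation requires 13/(1−ρ) ≥ 24 + 2ρ/(1−ρ).
Multiplying by (1−ρ): 13 ≥ 24(1−ρ) + 2ρ = 24 − 22ρ.
So 22ρ ≥ 11, i.e. ρ ≥ 11/22 = 1/2.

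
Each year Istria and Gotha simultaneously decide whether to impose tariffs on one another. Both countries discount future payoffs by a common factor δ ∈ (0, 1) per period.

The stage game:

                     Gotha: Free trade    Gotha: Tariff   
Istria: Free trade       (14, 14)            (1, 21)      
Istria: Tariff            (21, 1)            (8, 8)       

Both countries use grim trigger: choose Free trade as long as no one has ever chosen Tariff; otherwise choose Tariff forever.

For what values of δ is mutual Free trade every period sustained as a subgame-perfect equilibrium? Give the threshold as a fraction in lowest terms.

14/(1−δ) ≥ 21 + 8δ/(1−δ)
14 ≥ 21 − 13δ
δ ≥ 7/13.

7/13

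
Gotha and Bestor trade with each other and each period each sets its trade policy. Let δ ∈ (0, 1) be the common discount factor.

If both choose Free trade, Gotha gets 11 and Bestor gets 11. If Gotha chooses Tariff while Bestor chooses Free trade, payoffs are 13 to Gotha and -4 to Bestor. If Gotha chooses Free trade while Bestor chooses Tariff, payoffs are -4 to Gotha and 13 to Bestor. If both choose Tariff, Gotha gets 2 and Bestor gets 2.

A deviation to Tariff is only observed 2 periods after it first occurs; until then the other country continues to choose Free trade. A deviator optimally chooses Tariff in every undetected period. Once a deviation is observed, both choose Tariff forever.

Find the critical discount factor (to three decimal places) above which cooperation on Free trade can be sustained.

0.426

A deviator earns 13 for 2 periods, then 2 forever; cooperating earns 11 forever. Multiplying the IC by (1−δ):
11 ≥ 13(1−δ^2) + 2δ^2, so 11·δ^2 ≥ 2 and δ^2 ≥ 2/11.
δ ≥ (2/11)^(1/2) ≈ 0.426.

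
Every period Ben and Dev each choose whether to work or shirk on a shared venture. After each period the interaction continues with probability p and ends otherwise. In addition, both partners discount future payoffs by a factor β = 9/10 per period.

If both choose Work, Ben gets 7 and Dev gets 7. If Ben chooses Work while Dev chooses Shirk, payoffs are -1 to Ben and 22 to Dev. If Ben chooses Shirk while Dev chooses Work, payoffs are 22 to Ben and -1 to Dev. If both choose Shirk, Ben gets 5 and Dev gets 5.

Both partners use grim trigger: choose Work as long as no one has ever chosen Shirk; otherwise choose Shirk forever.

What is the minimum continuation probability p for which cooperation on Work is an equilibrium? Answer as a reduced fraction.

50/51

Expected continuation weight on next period's payoff is β·p = 9/10·p, which plays the role of the discount factor.
Cooperation requires 9/10·p ≥ (22−7)/(22−5) = 15/17, hence p ≥ 50/51.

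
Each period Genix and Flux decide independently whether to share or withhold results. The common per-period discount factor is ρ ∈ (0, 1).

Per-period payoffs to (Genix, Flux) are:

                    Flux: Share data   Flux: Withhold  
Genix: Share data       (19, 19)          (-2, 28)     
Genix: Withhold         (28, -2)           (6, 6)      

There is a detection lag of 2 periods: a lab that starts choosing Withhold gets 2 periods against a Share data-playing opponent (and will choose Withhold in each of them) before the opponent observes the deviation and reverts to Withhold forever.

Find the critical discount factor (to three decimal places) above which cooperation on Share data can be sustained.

0.640

The best deviation is to choose Withhold for all 2 undetected periods, earning 28 each, then 6 forever once detected.
Deviation value: 28(1−ρ^2)/(1−ρ) + 6ρ^2/(1−ρ); cooperation value: 19/(1−ρ).
IC: 19 ≥ 28(1−ρ^2) + 6ρ^2 = 28 − 22ρ^2.
So ρ^2 ≥ 9/22, giving ρ ≥ (9/22)^(1/2) ≈ 0.640.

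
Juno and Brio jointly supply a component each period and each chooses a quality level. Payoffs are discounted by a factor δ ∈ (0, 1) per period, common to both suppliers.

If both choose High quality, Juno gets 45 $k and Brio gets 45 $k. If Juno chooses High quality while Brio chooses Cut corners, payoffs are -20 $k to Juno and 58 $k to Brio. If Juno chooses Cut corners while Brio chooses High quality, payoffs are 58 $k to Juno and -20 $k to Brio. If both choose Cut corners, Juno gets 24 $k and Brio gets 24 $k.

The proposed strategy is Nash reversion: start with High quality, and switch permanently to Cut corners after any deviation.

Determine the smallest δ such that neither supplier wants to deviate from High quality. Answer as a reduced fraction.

13/34

Cooperation forever yields 45 each period: 45/(1−δ).
Deviating yields 58 once, then 24 forever: 58 + 24δ/(1−δ).
No profitable deviation requires 45/(1−δ) ≥ 58 + 24δ/(1−δ).
Multiplying by (1−δ): 45 ≥ 58(1−δ) + 24δ = 58 − 34δ.
So 34δ ≥ 13, i.e. δ ≥ 13/34.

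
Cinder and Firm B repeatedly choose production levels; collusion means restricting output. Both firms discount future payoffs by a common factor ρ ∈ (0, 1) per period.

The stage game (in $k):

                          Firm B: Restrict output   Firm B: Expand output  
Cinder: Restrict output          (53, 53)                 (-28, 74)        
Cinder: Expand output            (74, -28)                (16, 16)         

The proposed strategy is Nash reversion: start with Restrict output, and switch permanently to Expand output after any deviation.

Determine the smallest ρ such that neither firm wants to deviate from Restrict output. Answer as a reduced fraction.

21/58

53/(1−ρ) ≥ 74 + 16ρ/(1−ρ)
53 ≥ 74 − 58ρ
ρ ≥ 21/58.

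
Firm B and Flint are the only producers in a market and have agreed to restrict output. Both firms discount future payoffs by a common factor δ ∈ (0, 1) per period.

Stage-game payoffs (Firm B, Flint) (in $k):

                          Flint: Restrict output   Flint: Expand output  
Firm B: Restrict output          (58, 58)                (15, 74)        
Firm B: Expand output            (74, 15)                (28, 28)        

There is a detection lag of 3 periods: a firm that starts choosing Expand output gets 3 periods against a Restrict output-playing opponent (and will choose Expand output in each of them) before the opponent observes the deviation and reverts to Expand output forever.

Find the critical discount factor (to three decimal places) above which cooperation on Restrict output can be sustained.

0.703

A deviator earns 74 for 3 periods, then 28 forever; cooperating earns 58 forever. Multiplying the IC by (1−δ):
58 ≥ 74(1−δ^3) + 28δ^3, so 46·δ^3 ≥ 16 and δ^3 ≥ 8/23.
δ ≥ (8/23)^(1/3) ≈ 0.703.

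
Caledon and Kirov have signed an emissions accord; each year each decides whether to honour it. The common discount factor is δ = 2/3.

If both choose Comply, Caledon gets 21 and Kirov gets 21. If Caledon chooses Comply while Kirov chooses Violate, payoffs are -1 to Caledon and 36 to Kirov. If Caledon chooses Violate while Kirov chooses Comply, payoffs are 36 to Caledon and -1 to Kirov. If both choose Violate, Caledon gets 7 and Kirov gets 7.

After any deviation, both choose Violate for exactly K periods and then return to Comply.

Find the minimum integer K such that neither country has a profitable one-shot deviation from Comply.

No profitable deviation requires (21−7)(δ+…+δ^K) ≥ 36−21, i.e. δ+…+δ^K ≥ 15/14 ≈ 1.0714.
With δ = 2/3, the partial sums are K=1: 0.6667, K=2: 1.1111.
K = 2 is the first length at which the sum reaches 1.0714.

2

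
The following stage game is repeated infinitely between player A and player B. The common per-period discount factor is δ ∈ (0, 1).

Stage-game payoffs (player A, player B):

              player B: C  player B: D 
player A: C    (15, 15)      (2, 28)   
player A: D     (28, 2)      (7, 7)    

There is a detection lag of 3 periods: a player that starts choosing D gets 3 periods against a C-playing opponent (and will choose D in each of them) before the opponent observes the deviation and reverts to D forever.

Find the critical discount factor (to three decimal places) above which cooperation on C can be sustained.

The best deviation is to choose D for all 3 undetected periods, earning 28 each, then 7 forever once detected.
Deviation value: 28(1−δ^3)/(1−δ) + 7δ^3/(1−δ); cooperation value: 15/(1−δ).
IC: 15 ≥ 28(1−δ^3) + 7δ^3 = 28 − 21δ^3.
So δ^3 ≥ 13/21, giving δ ≥ (13/21)^(1/3) ≈ 0.852.

0.852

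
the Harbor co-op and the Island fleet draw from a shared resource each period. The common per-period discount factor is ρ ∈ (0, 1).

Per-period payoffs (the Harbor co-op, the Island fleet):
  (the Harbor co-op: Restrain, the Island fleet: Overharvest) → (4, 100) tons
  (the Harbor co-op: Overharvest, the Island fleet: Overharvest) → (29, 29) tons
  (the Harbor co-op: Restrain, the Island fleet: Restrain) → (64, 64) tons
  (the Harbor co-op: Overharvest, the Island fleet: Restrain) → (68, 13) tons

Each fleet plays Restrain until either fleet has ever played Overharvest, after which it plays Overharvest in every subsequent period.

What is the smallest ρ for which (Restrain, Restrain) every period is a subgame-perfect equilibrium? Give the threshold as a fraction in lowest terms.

For the Harbor co-op: deviation gain 68−64 = 4, per-period punishment loss 64−29 = 35. IC gives ρ ≥ 4/39.
For the Island fleet: gain 36, loss 35 per period, so ρ ≥ 36/71.
The tighter constraint is the Island fleet's, so cooperation needs ρ ≥ 36/71.

36/71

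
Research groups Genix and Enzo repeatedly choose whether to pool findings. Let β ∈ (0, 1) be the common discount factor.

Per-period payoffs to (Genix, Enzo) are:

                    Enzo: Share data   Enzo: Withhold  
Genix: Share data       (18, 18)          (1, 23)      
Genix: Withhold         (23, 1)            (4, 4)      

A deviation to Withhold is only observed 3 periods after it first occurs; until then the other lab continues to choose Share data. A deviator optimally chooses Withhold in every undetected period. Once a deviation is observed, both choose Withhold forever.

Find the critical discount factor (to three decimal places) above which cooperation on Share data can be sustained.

0.641

The best deviation is to choose Withhold for all 3 undetected periods, earning 23 each, then 4 forever once detected.
Deviation value: 23(1−β^3)/(1−β) + 4β^3/(1−β); cooperation value: 18/(1−β).
IC: 18 ≥ 23(1−β^3) + 4β^3 = 23 − 19β^3.
So β^3 ≥ 5/19, giving β ≥ (5/19)^(1/3) ≈ 0.641.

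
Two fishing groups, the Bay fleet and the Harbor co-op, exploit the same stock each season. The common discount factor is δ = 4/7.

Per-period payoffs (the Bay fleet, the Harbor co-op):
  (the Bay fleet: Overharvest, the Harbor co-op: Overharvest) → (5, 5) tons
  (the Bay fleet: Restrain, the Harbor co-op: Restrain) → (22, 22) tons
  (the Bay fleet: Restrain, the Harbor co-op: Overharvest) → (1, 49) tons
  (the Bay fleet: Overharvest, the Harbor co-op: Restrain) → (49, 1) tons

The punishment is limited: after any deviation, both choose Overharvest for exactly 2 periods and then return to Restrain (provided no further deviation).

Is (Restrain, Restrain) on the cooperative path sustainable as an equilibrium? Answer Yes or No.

IC: δ+…+δ^2 ≥ (49−22)/(22−5) = 27/17.
At δ = 4/7: partial sum = 0.8980 < 1.5882. Cooperation not sustainable.

No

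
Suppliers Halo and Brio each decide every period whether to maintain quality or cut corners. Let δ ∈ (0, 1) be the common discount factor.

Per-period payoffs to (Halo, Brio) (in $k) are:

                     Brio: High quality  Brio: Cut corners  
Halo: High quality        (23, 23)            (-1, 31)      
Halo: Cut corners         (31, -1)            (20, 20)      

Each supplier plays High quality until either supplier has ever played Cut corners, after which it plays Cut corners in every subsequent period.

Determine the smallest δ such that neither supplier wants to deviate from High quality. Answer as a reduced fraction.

One-period gain from deviating is 31 − 23 = 8. The loss is 23 − 20 = 3 in every subsequent period, with present value 3·δ/(1−δ).
Deviation is unprofitable when 3·δ/(1−δ) ≥ 8, i.e. δ/(1−δ) ≥ 8/3.
Equivalently δ ≥ 8/(8+3) = 8/11.

8/11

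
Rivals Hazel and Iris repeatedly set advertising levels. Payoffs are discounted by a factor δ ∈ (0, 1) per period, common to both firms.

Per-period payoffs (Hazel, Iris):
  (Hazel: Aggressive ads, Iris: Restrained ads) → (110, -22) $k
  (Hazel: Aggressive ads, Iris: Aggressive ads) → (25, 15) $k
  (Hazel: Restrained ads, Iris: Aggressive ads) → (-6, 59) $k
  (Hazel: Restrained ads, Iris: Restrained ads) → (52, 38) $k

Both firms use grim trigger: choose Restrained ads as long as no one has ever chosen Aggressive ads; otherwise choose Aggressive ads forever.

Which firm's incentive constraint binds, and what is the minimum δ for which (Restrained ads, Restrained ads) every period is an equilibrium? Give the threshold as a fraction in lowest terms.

Hazel; δ ≥ 58/85

Hazel: cooperation gives 52 each period; deviation gives 110 once then 25 forever.
  52/(1−δ) ≥ 110 + 25δ/(1−δ) ⇒ δ ≥ 58/85.
Iris: cooperation gives 38 each period; deviation gives 59 once then 15 forever.
  δ ≥ 21/44.
Both must hold, so the binding constraint is Hazel's: δ ≥ 58/85.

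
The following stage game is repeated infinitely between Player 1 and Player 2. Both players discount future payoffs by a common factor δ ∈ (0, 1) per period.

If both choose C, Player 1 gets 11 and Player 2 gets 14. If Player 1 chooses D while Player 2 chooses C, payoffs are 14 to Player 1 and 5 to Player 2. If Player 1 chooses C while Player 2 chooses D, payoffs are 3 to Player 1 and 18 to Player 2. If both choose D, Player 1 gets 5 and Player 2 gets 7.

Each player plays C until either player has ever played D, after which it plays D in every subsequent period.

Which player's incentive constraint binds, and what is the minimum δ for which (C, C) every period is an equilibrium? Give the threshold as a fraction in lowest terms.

Player 1: cooperation gives 11 each period; deviation gives 14 once then 5 forever.
  11/(1−δ) ≥ 14 + 5δ/(1−δ) ⇒ δ ≥ 3/9 = 1/3.
Player 2: cooperation gives 14 each period; deviation gives 18 once then 7 forever.
  δ ≥ 4/11.
Both must hold, so the binding constraint is Player 2's: δ ≥ 4/11.

Player 2; δ ≥ 4/11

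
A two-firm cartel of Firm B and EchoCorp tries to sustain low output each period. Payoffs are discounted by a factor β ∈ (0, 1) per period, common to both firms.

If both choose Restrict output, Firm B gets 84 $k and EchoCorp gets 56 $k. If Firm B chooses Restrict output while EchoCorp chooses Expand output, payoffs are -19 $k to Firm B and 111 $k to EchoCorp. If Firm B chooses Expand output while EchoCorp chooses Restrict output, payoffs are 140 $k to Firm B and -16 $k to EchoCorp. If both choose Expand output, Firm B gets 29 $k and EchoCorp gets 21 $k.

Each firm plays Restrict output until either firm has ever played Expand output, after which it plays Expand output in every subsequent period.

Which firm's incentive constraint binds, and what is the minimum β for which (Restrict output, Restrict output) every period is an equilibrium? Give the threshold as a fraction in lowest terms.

For Firm B: deviation gain 140−84 = 56, per-period punishment loss 84−29 = 55. IC gives β ≥ 56/111.
For EchoCorp: gain 55, loss 35 per period, so β ≥ 55/90 = 11/18.
The tighter constraint is EchoCorp's, so cooperation needs β ≥ 11/18.

EchoCorp; β ≥ 11/18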